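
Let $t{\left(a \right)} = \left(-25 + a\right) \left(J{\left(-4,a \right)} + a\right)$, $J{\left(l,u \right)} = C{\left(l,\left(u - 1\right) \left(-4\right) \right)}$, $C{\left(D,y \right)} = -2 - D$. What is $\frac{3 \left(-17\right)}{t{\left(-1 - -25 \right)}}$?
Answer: $\frac{51}{26} \approx 1.9615$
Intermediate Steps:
$J{\left(l,u \right)} = -2 - l$
$t{\left(a \right)} = \left(-25 + a\right) \left(2 + a\right)$ ($t{\left(a \right)} = \left(-25 + a\right) \left(\left(-2 - -4\right) + a\right) = \left(-25 + a\right) \left(\left(-2 + 4\right) + a\right) = \left(-25 + a\right) \left(2 + a\right)$)
$\frac{3 \left(-17\right)}{t{\left(-1 - -25 \right)}} = \frac{3 \left(-17\right)}{-50 + \left(-1 - -25\right)^{2} - 23 \left(-1 - -25\right)} = - \frac{51}{-50 + \left(-1 + 25\right)^{2} - 23 \left(-1 + 25\right)} = - \frac{51}{-50 + 24^{2} - 552} = - \frac{51}{-50 + 576 - 552} = - \frac{51}{-26} = \left(-51\right) \left(- \frac{1}{26}\right) = \frac{51}{26}$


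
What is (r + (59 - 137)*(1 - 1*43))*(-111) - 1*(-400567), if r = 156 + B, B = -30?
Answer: 22945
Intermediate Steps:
r = 126 (r = 156 - 30 = 126)
(r + (59 - 137)*(1 - 1*43))*(-111) - 1*(-400567) = (126 + (59 - 137)*(1 - 1*43))*(-111) - 1*(-400567) = (126 - 78*(1 - 43))*(-111) + 400567 = (126 - 78*(-42))*(-111) + 400567 = (126 + 3276)*(-111) + 400567 = 3402*(-111) + 400567 = -377622 + 400567 = 22945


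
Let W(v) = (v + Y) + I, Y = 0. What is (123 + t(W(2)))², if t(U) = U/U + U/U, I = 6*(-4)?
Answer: 15625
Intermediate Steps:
I = -24
W(v) = -24 + v (W(v) = (v + 0) - 24 = v - 24 = -24 + v)
t(U) = 2 (t(U) = 1 + 1 = 2)
(123 + t(W(2)))² = (123 + 2)² = 125² = 15625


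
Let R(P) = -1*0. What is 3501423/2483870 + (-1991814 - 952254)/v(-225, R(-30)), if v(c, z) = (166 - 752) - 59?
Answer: 487662706733/106806410 ≈ 4565.9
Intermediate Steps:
R(P) = 0
v(c, z) = -645 (v(c, z) = -586 - 59 = -645)
3501423/2483870 + (-1991814 - 952254)/v(-225, R(-30)) = 3501423/2483870 + (-1991814 - 952254)/(-645) = 3501423*(1/2483870) - 2944068*(-1/645) = 3501423/2483870 + 981356/215 = 487662706733/106806410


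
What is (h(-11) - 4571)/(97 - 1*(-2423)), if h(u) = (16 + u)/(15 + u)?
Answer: -2031/1120 ≈ -1.8134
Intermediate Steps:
h(u) = (16 + u)/(15 + u)
(h(-11) - 4571)/(97 - 1*(-2423)) = ((16 - 11)/(15 - 11) - 4571)/(97 - 1*(-2423)) = (5/4 - 4571)/(97 + 2423) = ((¼)*5 - 4571)/2520 = (5/4 - 4571)*(1/2520) = -18279/4*1/2520 = -2031/1120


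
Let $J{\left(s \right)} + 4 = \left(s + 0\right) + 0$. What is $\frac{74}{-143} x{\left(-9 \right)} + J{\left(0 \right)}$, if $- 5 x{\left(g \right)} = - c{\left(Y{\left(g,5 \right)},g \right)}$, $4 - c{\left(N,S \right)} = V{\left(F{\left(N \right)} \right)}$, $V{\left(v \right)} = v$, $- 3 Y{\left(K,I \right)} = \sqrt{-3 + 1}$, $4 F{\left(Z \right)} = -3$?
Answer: $- \frac{6423}{1430} \approx -4.4916$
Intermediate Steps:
$F{\left(Z \right)} = - \frac{3}{4}$ ($F{\left(Z \right)} = \frac{1}{4} \left(-3\right) = - \frac{3}{4}$)
$Y{\left(K,I \right)} = - \frac{i \sqrt{2}}{3}$ ($Y{\left(K,I \right)} = - \frac{\sqrt{-3 + 1}}{3} = - \frac{\sqrt{-2}}{3} = - \frac{i \sqrt{2}}{3}$)
$c{\left(N,S \right)} = \frac{19}{4}$ ($c{\left(N,S \right)} = 4 - - \frac{3}{4} = 4 + \frac{3}{4} = \frac{19}{4}$)
$x{\left(g \right)} = \frac{19}{20}$ ($x{\left(g \right)} = - \frac{\left(-1\right) \frac{19}{4}}{5} = \left(- \frac{1}{5}\right) \left(- \frac{19}{4}\right) = \frac{19}{20}$)
$J{\left(s \right)} = -4 + s$ ($J{\left(s \right)} = -4 + \left(\left(s + 0\right) + 0\right) = -4 + \left(s + 0\right) = -4 + s$)
$\frac{74}{-143} x{\left(-9 \right)} + J{\left(0 \right)} = \frac{74}{-143} \cdot \frac{19}{20} + \left(-4 + 0\right) = 74 \left(- \frac{1}{143}\right) \frac{19}{20} - 4 = \left(- \frac{74}{143}\right) \frac{19}{20} - 4 = - \frac{703}{1430} - 4 = - \frac{6423}{1430}$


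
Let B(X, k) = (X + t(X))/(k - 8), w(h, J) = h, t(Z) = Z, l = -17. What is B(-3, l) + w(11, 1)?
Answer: 281/25 ≈ 11.240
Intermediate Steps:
B(X, k) = 2*X/(-8 + k) (B(X, k) = (X + X)/(k - 8) = (2*X)/(-8 + k) = 2*X/(-8 + k))
B(-3, l) + w(11, 1) = 2*(-3)/(-8 - 17) + 11 = 2*(-3)/(-25) + 11 = 2*(-3)*(-1/25) + 11 = 6/25 + 11 = 281/25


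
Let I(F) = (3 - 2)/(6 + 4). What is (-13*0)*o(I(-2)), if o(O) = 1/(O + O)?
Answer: 0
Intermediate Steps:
I(F) = ⅒ (I(F) = 1/10 = 1*(⅒) = ⅒)
o(O) = 1/(2*O)
(-13*0)*o(I(-2)) = (-13*0)*(1/(2*(⅒))) = 0*((½)*10) = 0*5 = 0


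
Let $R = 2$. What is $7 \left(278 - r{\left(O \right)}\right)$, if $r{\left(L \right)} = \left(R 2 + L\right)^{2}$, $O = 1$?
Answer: $1771$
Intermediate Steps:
$r{\left(L \right)} = \left(4 + L\right)^{2}$ ($r{\left(L \right)} = \left(2 \cdot 2 + L\right)^{2} = \left(4 + L\right)^{2}$)
$7 \left(278 - r{\left(O \right)}\right) = 7 \left(278 - \left(4 + 1\right)^{2}\right) = 7 \left(278 - 5^{2}\right) = 7 \left(278 - 25\right) = 7 \cdot 253 = 1771$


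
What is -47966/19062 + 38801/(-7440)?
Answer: -182748617/23636880 ≈ -7.7315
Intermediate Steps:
-47966/19062 + 38801/(-7440) = -47966*1/19062 + 38801*(-1/7440) = -23983/9531 - 38801/7440 = -182748617/23636880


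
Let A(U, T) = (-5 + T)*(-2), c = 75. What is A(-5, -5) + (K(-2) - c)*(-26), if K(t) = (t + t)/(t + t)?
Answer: 1944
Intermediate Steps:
K(t) = 1 (K(t) = (2*t)/((2*t)) = (2*t)*(1/(2*t)) = 1)
A(U, T) = 10 - 2*T
A(-5, -5) + (K(-2) - c)*(-26) = (10 - 2*(-5)) + (1 - 1*75)*(-26) = (10 + 10) + (1 - 75)*(-26) = 20 - 74*(-26) = 20 + 1924 = 1944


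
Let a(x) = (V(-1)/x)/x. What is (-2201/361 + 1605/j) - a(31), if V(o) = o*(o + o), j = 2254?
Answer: -4212392077/781959934 ≈ -5.3870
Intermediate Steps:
V(o) = 2*o**2 (V(o) = o*(2*o) = 2*o**2)
a(x) = 2/x**2 (a(x) = ((2*(-1)**2)/x)/x = ((2*1)/x)/x = (2/x)/x = 2/x**2)
(-2201/361 + 1605/j) - a(31) = (-2201/361 + 1605/2254) - 2/31**2 = (-2201*1/361 + 1605*(1/2254)) - 2/961 = (-2201/361 + 1605/2254) - 1*2/961 = -4381649/813694 - 2/961 = -4212392077/781959934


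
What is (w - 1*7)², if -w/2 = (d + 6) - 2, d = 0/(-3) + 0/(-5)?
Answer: 225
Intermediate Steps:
d = 0 (d = 0*(-⅓) + 0*(-⅕) = 0 + 0 = 0)
w = -8 (w = -2*((0 + 6) - 2) = -2*(6 - 2) = -2*4 = -8)
(w - 1*7)² = (-8 - 1*7)² = (-8 - 7)² = (-15)² = 225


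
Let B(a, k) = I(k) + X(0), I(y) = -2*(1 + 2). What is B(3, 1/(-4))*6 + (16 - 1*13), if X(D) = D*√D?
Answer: -33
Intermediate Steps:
I(y) = -6 (I(y) = -2*3 = -6)
X(D) = D^(3/2)
B(a, k) = -6 (B(a, k) = -6 + 0^(3/2) = -6 + 0 = -6)
B(3, 1/(-4))*6 + (16 - 1*13) = -6*6 + (16 - 1*13) = -36 + (16 - 13) = -36 + 3 = -33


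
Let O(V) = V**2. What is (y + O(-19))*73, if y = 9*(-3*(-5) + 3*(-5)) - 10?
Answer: 25623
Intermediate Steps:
y = -10 (y = 9*(15 - 15) - 10 = 9*0 - 10 = 0 - 10 = -10)
(y + O(-19))*73 = (-10 + (-19)**2)*73 = (-10 + 361)*73 = 351*73 = 25623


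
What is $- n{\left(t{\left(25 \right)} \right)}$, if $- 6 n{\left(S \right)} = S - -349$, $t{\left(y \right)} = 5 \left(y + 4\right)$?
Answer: $\frac{247}{3} \approx 82.333$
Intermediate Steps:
$t{\left(y \right)} = 20 + 5 y$ ($t{\left(y \right)} = 5 \left(4 + y\right) = 20 + 5 y$)
$n{\left(S \right)} = - \frac{349}{6} - \frac{S}{6}$ ($n{\left(S \right)} = - \frac{S - -349}{6} = - \frac{S + 349}{6} = - \frac{349 + S}{6} = - \frac{349}{6} - \frac{S}{6}$)
$- n{\left(t{\left(25 \right)} \right)} = - (- \frac{349}{6} - \frac{20 + 5 \cdot 25}{6}) = - (- \frac{349}{6} - \frac{20 + 125}{6}) = - (- \frac{349}{6} - \frac{145}{6}) = \left(-1\right) \left(- \frac{247}{3}\right) = \frac{247}{3}$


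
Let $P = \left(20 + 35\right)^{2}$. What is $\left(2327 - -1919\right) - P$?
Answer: $1221$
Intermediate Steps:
$P = 3025$ ($P = 55^{2} = 3025$)
$\left(2327 - -1919\right) - P = \left(2327 - -1919\right) - 3025 = \left(2327 + 1919\right) - 3025 = 4246 - 3025 = 1221$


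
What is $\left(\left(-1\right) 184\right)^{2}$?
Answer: $33856$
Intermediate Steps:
$\left(\left(-1\right) 184\right)^{2} = \left(-184\right)^{2} = 33856$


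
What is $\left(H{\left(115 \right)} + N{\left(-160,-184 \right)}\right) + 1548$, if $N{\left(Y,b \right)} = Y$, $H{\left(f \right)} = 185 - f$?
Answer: $1458$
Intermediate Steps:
$\left(H{\left(115 \right)} + N{\left(-160,-184 \right)}\right) + 1548 = \left(\left(185 - 115\right) - 160\right) + 1548 = \left(70 - 160\right) + 1548 = -90 + 1548 = 1458$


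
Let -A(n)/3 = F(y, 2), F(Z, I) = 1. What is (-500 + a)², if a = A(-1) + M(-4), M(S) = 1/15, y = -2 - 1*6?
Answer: 56911936/225 ≈ 2.5294e+5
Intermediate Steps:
y = -8 (y = -2 - 6 = -8)
M(S) = 1/15
A(n) = -3 (A(n) = -3*1 = -3)
a = -44/15 (a = -3 + 1/15 = -44/15 ≈ -2.9333)
(-500 + a)² = (-500 - 44/15)² = (-7544/15)² = 56911936/225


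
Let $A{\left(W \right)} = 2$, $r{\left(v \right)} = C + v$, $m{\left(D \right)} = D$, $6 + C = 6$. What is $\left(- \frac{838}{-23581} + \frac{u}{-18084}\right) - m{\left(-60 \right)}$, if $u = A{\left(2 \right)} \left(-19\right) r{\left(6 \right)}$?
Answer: $\frac{2133904925}{35536567} \approx 60.048$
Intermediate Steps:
$C = 0$ ($C = -6 + 6 = 0$)
$r{\left(v \right)} = v$ ($r{\left(v \right)} = 0 + v = v$)
$u = -228$ ($u = 2 \left(-19\right) 6 = \left(-38\right) 6 = -228$)
$\left(- \frac{838}{-23581} + \frac{u}{-18084}\right) - m{\left(-60 \right)} = \left(- \frac{838}{-23581} - \frac{228}{-18084}\right) - -60 = \left(\left(-838\right) \left(- \frac{1}{23581}\right) - - \frac{19}{1507}\right) + 60 = \left(\frac{838}{23581} + \frac{19}{1507}\right) + 60 = \frac{1710905}{35536567} + 60 = \frac{2133904925}{35536567}$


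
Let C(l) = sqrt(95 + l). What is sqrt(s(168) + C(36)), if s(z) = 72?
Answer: sqrt(72 + sqrt(131)) ≈ 9.1349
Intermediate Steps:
sqrt(s(168) + C(36)) = sqrt(72 + sqrt(95 + 36)) = sqrt(72 + sqrt(131))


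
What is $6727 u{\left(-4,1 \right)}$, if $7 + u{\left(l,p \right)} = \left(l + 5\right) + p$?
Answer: $-33635$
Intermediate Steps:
$u{\left(l,p \right)} = -2 + l + p$ ($u{\left(l,p \right)} = -7 + \left(\left(l + 5\right) + p\right) = -7 + \left(\left(5 + l\right) + p\right) = -7 + \left(5 + l + p\right) = -2 + l + p$)
$6727 u{\left(-4,1 \right)} = 6727 \left(-2 - 4 + 1\right) = 6727 \left(-5\right) = -33635$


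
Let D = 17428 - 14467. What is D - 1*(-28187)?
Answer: 31148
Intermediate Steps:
D = 2961
D - 1*(-28187) = 2961 - 1*(-28187) = 2961 + 28187 = 31148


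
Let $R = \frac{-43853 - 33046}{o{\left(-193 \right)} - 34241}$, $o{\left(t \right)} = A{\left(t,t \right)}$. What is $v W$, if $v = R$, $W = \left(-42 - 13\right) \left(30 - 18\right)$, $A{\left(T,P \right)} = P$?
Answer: $- \frac{2819630}{1913} \approx -1473.9$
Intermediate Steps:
$o{\left(t \right)} = t$
$W = -660$ ($W = \left(-55\right) 12 = -660$)
$R = \frac{25633}{11478}$ ($R = \frac{-43853 - 33046}{-193 - 34241} = - \frac{76899}{-34434} = \left(-76899\right) \left(- \frac{1}{34434}\right) = \frac{25633}{11478} \approx 2.2332$)
$v = \frac{25633}{11478} \approx 2.2332$
$v W = \frac{25633}{11478} \left(-660\right) = - \frac{2819630}{1913}$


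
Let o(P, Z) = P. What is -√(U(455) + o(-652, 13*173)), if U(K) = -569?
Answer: -I*√1221 ≈ -34.943*I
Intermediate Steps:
-√(U(455) + o(-652, 13*173)) = -√(-569 - 652) = -√(-1221) = -I*√1221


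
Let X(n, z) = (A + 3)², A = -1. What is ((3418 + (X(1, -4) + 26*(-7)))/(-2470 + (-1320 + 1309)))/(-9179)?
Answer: 1080/7591033 ≈ 0.00014227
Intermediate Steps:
X(n, z) = 4 (X(n, z) = (-1 + 3)² = 2² = 4)
((3418 + (X(1, -4) + 26*(-7)))/(-2470 + (-1320 + 1309)))/(-9179) = ((3418 + (4 + 26*(-7)))/(-2470 + (-1320 + 1309)))/(-9179) = ((3418 + (4 - 182))/(-2470 - 11))*(-1/9179) = ((3418 - 178)/(-2481))*(-1/9179) = (3240*(-1/2481))*(-1/9179) = -1080/827*(-1/9179) = 1080/7591033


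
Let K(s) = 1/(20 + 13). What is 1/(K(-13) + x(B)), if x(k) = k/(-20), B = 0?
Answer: 33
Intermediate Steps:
K(s) = 1/33
x(k) = -k/20 (x(k) = k*(-1/20) = -k/20)
1/(K(-13) + x(B)) = 1/(1/33 - 1/20*0) = 1/(1/33 + 0) = 1/(1/33) = 33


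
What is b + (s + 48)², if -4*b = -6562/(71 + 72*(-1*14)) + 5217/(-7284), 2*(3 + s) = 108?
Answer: 89176208251/9100144 ≈ 9799.4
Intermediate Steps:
s = 51 (s = -3 + (½)*108 = -3 + 54 = 51)
b = -14303093/9100144 (b = -(-6562/(71 + 72*(-1*14)) + 5217/(-7284))/4 = -(-6562/(71 + 72*(-14)) + 5217*(-1/7284))/4 = -(-6562/(71 - 1008) - 1739/2428)/4 = -(-6562/(-937) - 1739/2428)/4 = -(-6562*(-1/937) - 1739/2428)/4 = -(6562/937 - 1739/2428)/4 = -¼*14303093/2275036 = -14303093/9100144 ≈ -1.5717)
b + (s + 48)² = -14303093/9100144 + (51 + 48)² = -14303093/9100144 + 99² = -14303093/9100144 + 9801 = 89176208251/9100144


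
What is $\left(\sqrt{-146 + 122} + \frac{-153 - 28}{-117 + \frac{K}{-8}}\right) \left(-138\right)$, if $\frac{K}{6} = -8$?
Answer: $- \frac{8326}{37} - 276 i \sqrt{6} \approx -225.03 - 676.06 i$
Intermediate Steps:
$K = -48$ ($K = 6 \left(-8\right) = -48$)
$\left(\sqrt{-146 + 122} + \frac{-153 - 28}{-117 + \frac{K}{-8}}\right) \left(-138\right) = \left(\sqrt{-146 + 122} + \frac{-153 - 28}{-117 - \frac{48}{-8}}\right) \left(-138\right) = \left(\sqrt{-24} - \frac{181}{-117 - -6}\right) \left(-138\right) = \left(2 i \sqrt{6} - \frac{181}{-117 + 6}\right) \left(-138\right) = \left(2 i \sqrt{6} - \frac{181}{-111}\right) \left(-138\right) = \left(2 i \sqrt{6} - - \frac{181}{111}\right) \left(-138\right) = \left(2 i \sqrt{6} + \frac{181}{111}\right) \left(-138\right) = \left(\frac{181}{111} + 2 i \sqrt{6}\right) \left(-138\right) = - \frac{8326}{37} - 276 i \sqrt{6}$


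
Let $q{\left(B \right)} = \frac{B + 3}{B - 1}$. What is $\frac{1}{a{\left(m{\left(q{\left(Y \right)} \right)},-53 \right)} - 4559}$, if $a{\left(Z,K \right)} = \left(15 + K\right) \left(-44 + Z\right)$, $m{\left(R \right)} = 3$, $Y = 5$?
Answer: $- \frac{1}{3001} \approx -0.00033322$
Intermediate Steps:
$q{\left(B \right)} = \frac{3 + B}{-1 + B}$
$a{\left(Z,K \right)} = \left(-44 + Z\right) \left(15 + K\right)$
$\frac{1}{a{\left(m{\left(q{\left(Y \right)} \right)},-53 \right)} - 4559} = \frac{1}{\left(-660 - -2332 + 15 \cdot 3 - 159\right) - 4559} = \frac{1}{\left(-660 + 2332 + 45 - 159\right) - 4559} = \frac{1}{1558 - 4559} = \frac{1}{-3001} = - \frac{1}{3001}$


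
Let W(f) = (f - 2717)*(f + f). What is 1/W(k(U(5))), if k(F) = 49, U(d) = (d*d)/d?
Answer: -1/261464 ≈ -3.8246e-6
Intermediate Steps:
U(d) = d (U(d) = d**2/d = d)
W(f) = 2*f*(-2717 + f) (W(f) = (-2717 + f)*(2*f) = 2*f*(-2717 + f))
1/W(k(U(5))) = 1/(2*49*(-2717 + 49)) = 1/(2*49*(-2668)) = 1/(-261464) = -1/261464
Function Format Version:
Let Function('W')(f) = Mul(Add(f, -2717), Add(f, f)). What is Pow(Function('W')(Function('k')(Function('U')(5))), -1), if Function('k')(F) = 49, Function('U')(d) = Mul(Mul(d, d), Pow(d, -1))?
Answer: Rational(-1, 261464) ≈ -3.8246e-6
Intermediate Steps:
Function('U')(d) = d (Function('U')(d) = Mul(Pow(d, 2), Pow(d, -1)) = d)
Function('W')(f) = Mul(2, f, Add(-2717, f)) (Function('W')(f) = Mul(Add(-2717, f), Mul(2, f)) = Mul(2, f, Add(-2717, f)))
Pow(Function('W')(Function('k')(Function('U')(5))), -1) = Pow(Mul(2, 49, Add(-2717, 49)), -1) = Pow(Mul(2, 49, -2668), -1) = Pow(-261464, -1) = Rational(-1, 261464)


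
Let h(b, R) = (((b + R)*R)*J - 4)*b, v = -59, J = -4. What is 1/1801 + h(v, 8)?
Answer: -172989651/1801 ≈ -96052.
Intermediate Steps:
h(b, R) = b*(-4 - 4*R*(R + b)) (h(b, R) = (((b + R)*R)*(-4) - 4)*b = (((R + b)*R)*(-4) - 4)*b = ((R*(R + b))*(-4) - 4)*b = (-4*R*(R + b) - 4)*b = (-4 - 4*R*(R + b))*b = b*(-4 - 4*R*(R + b)))
1/1801 + h(v, 8) = 1/1801 - 4*(-59)*(1 + 8**2 + 8*(-59)) = 1/1801 - 4*(-59)*(1 + 64 - 472) = 1/1801 - 4*(-59)*(-407) = 1/1801 - 96052 = -172989651/1801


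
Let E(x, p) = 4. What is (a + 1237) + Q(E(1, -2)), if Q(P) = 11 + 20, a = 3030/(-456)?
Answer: 95863/76 ≈ 1261.4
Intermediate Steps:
a = -505/76 (a = 3030*(-1/456) = -505/76 ≈ -6.6447)
Q(P) = 31
(a + 1237) + Q(E(1, -2)) = (-505/76 + 1237) + 31 = 93507/76 + 31 = 95863/76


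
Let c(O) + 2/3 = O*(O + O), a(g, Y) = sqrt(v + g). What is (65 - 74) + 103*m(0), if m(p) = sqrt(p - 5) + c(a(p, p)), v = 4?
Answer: 2239/3 + 103*I*sqrt(5) ≈ 746.33 + 230.31*I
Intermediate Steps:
a(g, Y) = sqrt(4 + g)
c(O) = -2/3 + 2*O**2 (c(O) = -2/3 + O*(O + O) = -2/3 + O*(2*O) = -2/3 + 2*O**2)
m(p) = 22/3 + sqrt(-5 + p) + 2*p (m(p) = sqrt(p - 5) + (-2/3 + 2*(sqrt(4 + p))**2) = sqrt(-5 + p) + (-2/3 + 2*(4 + p)) = sqrt(-5 + p) + (-2/3 + (8 + 2*p)) = sqrt(-5 + p) + (22/3 + 2*p) = 22/3 + sqrt(-5 + p) + 2*p)
(65 - 74) + 103*m(0) = (65 - 74) + 103*(22/3 + sqrt(-5 + 0) + 2*0) = -9 + 103*(22/3 + sqrt(-5) + 0) = -9 + 103*(22/3 + I*sqrt(5) + 0) = -9 + 103*(22/3 + I*sqrt(5)) = -9 + (2266/3 + 103*I*sqrt(5)) = 2239/3 + 103*I*sqrt(5)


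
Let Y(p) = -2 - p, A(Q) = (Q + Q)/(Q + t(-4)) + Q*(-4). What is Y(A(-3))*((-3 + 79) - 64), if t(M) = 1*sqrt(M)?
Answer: -2400/13 - 144*I/13 ≈ -184.62 - 11.077*I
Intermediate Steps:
t(M) = sqrt(M)
A(Q) = -4*Q + 2*Q/(Q + 2*I) (A(Q) = (Q + Q)/(Q + sqrt(-4)) + Q*(-4) = (2*Q)/(Q + 2*I) - 4*Q = 2*Q/(Q + 2*I) - 4*Q = -4*Q + 2*Q/(Q + 2*I))
Y(A(-3))*((-3 + 79) - 64) = (-2 - 2*(-3)*(1 - 4*I - 2*(-3))/(-3 + 2*I))*((-3 + 79) - 64) = (-2 - 2*(-3)*(-3 - 2*I)/13*(1 - 4*I + 6))*(76 - 64) = (-2 - 2*(-3)*(-3 - 2*I)/13*(7 - 4*I))*12 = (-2 - (-6)*(-3 - 2*I)*(7 - 4*I)/13)*12 = (-2 + 6*(-3 - 2*I)*(7 - 4*I)/13)*12 = -24 + 72*(-3 - 2*I)*(7 - 4*I)/13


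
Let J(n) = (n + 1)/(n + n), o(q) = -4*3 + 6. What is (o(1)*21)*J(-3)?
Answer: -42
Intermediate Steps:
o(q) = -6 (o(q) = -12 + 6 = -6)
J(n) = (1 + n)/(2*n) (J(n) = (1 + n)/((2*n)) = (1 + n)*(1/(2*n)) = (1 + n)/(2*n))
(o(1)*21)*J(-3) = (-6*21)*((½)*(1 - 3)/(-3)) = -63*(-1)*(-2)/3 = -126*⅓ = -42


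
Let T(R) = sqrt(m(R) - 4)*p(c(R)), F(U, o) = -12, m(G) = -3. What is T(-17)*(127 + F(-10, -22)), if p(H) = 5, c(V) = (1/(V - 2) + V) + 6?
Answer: 575*I*sqrt(7) ≈ 1521.3*I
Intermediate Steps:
c(V) = 6 + V + 1/(-2 + V) (c(V) = (1/(-2 + V) + V) + 6 = (V + 1/(-2 + V)) + 6 = 6 + V + 1/(-2 + V))
T(R) = 5*I*sqrt(7) (T(R) = sqrt(-3 - 4)*5 = sqrt(-7)*5 = (I*sqrt(7))*5 = 5*I*sqrt(7))
T(-17)*(127 + F(-10, -22)) = (5*I*sqrt(7))*(127 - 12) = (5*I*sqrt(7))*115 = 575*I*sqrt(7)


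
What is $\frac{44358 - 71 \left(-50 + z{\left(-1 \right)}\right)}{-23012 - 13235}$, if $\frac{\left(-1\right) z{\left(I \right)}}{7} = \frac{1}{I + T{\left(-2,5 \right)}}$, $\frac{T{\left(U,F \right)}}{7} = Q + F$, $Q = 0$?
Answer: $- \frac{1629369}{1232398} \approx -1.3221$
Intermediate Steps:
$T{\left(U,F \right)} = 7 F$ ($T{\left(U,F \right)} = 7 \left(0 + F\right) = 7 F$)
$z{\left(I \right)} = - \frac{7}{35 + I}$ ($z{\left(I \right)} = - \frac{7}{I + 7 \cdot 5} = - \frac{7}{I + 35} = - \frac{7}{35 + I}$)
$\frac{44358 - 71 \left(-50 + z{\left(-1 \right)}\right)}{-23012 - 13235} = \frac{44358 - 71 \left(-50 - \frac{7}{35 - 1}\right)}{-23012 - 13235} = \frac{44358 - 71 \left(-50 - \frac{7}{34}\right)}{-36247} = \left(44358 - 71 \left(-50 - \frac{7}{34}\right)\right) \left(- \frac{1}{36247}\right) = \left(44358 - - \frac{121197}{34}\right) \left(- \frac{1}{36247}\right) = \left(44358 + \frac{121197}{34}\right) \left(- \frac{1}{36247}\right) = \frac{1629369}{34} \left(- \frac{1}{36247}\right) = - \frac{1629369}{1232398}$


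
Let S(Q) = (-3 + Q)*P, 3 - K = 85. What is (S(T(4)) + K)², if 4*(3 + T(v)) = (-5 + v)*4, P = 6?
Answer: 15376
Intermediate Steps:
T(v) = -8 + v (T(v) = -3 + ((-5 + v)*4)/4 = -3 + (-20 + 4*v)/4 = -3 + (-5 + v) = -8 + v)
K = -82 (K = 3 - 1*85 = 3 - 85 = -82)
S(Q) = -18 + 6*Q (S(Q) = (-3 + Q)*6 = -18 + 6*Q)
(S(T(4)) + K)² = ((-18 + 6*(-8 + 4)) - 82)² = ((-18 + 6*(-4)) - 82)² = ((-18 - 24) - 82)² = (-42 - 82)² = (-124)² = 15376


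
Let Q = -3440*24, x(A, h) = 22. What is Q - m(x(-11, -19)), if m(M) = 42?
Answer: -82602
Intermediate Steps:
Q = -82560
Q - m(x(-11, -19)) = -82560 - 1*42 = -82560 - 42 = -82602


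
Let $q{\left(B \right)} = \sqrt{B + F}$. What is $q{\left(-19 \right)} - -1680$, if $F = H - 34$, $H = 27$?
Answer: $1680 + i \sqrt{26} \approx 1680.0 + 5.099 i$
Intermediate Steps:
$F = -7$ ($F = 27 - 34 = -7$)
$q{\left(B \right)} = \sqrt{-7 + B}$ ($q{\left(B \right)} = \sqrt{B - 7} = \sqrt{-7 + B}$)
$q{\left(-19 \right)} - -1680 = \sqrt{-7 - 19} - -1680 = \sqrt{-26} + 1680 = i \sqrt{26} + 1680 = 1680 + i \sqrt{26}$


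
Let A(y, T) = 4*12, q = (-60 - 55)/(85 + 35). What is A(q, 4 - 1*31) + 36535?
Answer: 36583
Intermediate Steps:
q = -23/24 (q = -115/120 = -115*1/120 = -23/24 ≈ -0.95833)
A(y, T) = 48
A(q, 4 - 1*31) + 36535 = 48 + 36535 = 36583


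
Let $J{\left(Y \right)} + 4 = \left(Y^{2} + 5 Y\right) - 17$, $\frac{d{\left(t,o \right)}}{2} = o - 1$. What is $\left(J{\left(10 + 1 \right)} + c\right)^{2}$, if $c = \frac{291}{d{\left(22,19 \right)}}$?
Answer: $\frac{3829849}{144} \approx 26596.0$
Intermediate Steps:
$d{\left(t,o \right)} = -2 + 2 o$ ($d{\left(t,o \right)} = 2 \left(o - 1\right) = 2 \left(-1 + o\right) = -2 + 2 o$)
$c = \frac{97}{12}$ ($c = \frac{291}{-2 + 2 \cdot 19} = \frac{291}{-2 + 38} = \frac{291}{36} = 291 \cdot \frac{1}{36} = \frac{97}{12} \approx 8.0833$)
$J{\left(Y \right)} = -21 + Y^{2} + 5 Y$ ($J{\left(Y \right)} = -4 - \left(17 - Y^{2} - 5 Y\right) = -4 + \left(-17 + Y^{2} + 5 Y\right) = -21 + Y^{2} + 5 Y$)
$\left(J{\left(10 + 1 \right)} + c\right)^{2} = \left(\left(-21 + \left(10 + 1\right)^{2} + 5 \left(10 + 1\right)\right) + \frac{97}{12}\right)^{2} = \left(\left(-21 + 11^{2} + 5 \cdot 11\right) + \frac{97}{12}\right)^{2} = \left(\left(-21 + 121 + 55\right) + \frac{97}{12}\right)^{2} = \left(155 + \frac{97}{12}\right)^{2} = \left(\frac{1957}{12}\right)^{2} = \frac{3829849}{144}$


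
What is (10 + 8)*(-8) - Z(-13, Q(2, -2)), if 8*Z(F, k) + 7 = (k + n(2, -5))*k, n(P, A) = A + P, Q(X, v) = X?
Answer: -1143/8 ≈ -142.88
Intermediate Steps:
Z(F, k) = -7/8 + k*(-3 + k)/8 (Z(F, k) = -7/8 + ((k + (-5 + 2))*k)/8 = -7/8 + ((k - 3)*k)/8 = -7/8 + ((-3 + k)*k)/8 = -7/8 + (k*(-3 + k))/8 = -7/8 + k*(-3 + k)/8)
(10 + 8)*(-8) - Z(-13, Q(2, -2)) = (10 + 8)*(-8) - (-7/8 - 3/8*2 + (⅛)*2²) = 18*(-8) - (-7/8 - ¾ + (⅛)*4) = -144 - (-7/8 - ¾ + ½) = -144 - 1*(-9/8) = -144 + 9/8 = -1143/8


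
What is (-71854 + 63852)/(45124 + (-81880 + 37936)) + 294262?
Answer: 173610579/590 ≈ 2.9426e+5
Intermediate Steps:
(-71854 + 63852)/(45124 + (-81880 + 37936)) + 294262 = -8002/(45124 - 43944) + 294262 = -8002/1180 + 294262 = -8002*1/1180 + 294262 = -4001/590 + 294262 = 173610579/590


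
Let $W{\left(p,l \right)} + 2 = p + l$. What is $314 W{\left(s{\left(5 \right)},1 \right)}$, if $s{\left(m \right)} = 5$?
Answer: $1256$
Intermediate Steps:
$W{\left(p,l \right)} = -2 + l + p$ ($W{\left(p,l \right)} = -2 + \left(p + l\right) = -2 + \left(l + p\right) = -2 + l + p$)
$314 W{\left(s{\left(5 \right)},1 \right)} = 314 \left(-2 + 1 + 5\right) = 314 \cdot 4 = 1256$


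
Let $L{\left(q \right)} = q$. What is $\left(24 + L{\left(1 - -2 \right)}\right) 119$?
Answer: $3213$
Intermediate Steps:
$\left(24 + L{\left(1 - -2 \right)}\right) 119 = \left(24 + \left(1 - -2\right)\right) 119 = \left(24 + \left(1 + 2\right)\right) 119 = \left(24 + 3\right) 119 = 27 \cdot 119 = 3213$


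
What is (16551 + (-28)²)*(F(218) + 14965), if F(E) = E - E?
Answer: 259418275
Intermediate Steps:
F(E) = 0
(16551 + (-28)²)*(F(218) + 14965) = (16551 + (-28)²)*(0 + 14965) = (16551 + 784)*14965 = 17335*14965 = 259418275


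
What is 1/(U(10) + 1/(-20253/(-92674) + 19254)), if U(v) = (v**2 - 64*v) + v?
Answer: -1784365449/945713595296 ≈ -0.0018868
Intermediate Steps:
U(v) = v**2 - 63*v
1/(U(10) + 1/(-20253/(-92674) + 19254)) = 1/(10*(-63 + 10) + 1/(-20253/(-92674) + 19254)) = 1/(10*(-53) + 1/(-20253*(-1/92674) + 19254)) = 1/(-530 + 1/(20253/92674 + 19254)) = 1/(-530 + 1/(1784365449/92674)) = 1/(-530 + 92674/1784365449) = 1/(-945713595296/1784365449) = -1784365449/945713595296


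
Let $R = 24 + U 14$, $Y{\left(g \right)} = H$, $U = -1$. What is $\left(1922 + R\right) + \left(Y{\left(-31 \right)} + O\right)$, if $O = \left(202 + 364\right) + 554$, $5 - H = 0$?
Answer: $3057$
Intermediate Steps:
$H = 5$ ($H = 5 - 0 = 5 + 0 = 5$)
$Y{\left(g \right)} = 5$
$O = 1120$ ($O = 566 + 554 = 1120$)
$R = 10$ ($R = 24 - 14 = 10$)
$\left(1922 + R\right) + \left(Y{\left(-31 \right)} + O\right) = \left(1922 + 10\right) + \left(5 + 1120\right) = 1932 + 1125 = 3057$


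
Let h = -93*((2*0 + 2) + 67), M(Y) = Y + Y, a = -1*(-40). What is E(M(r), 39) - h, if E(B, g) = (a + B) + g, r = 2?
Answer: 6500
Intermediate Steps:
a = 40
M(Y) = 2*Y
h = -6417 (h = -93*((0 + 2) + 67) = -93*(2 + 67) = -93*69 = -6417)
E(B, g) = 40 + B + g (E(B, g) = (40 + B) + g = 40 + B + g)
E(M(r), 39) - h = (40 + 2*2 + 39) - 1*(-6417) = (40 + 4 + 39) + 6417 = 83 + 6417 = 6500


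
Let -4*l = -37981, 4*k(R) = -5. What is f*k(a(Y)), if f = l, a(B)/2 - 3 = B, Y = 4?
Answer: -189905/16 ≈ -11869.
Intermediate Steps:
a(B) = 6 + 2*B
k(R) = -5/4 (k(R) = (¼)*(-5) = -5/4)
l = 37981/4 (l = -¼*(-37981) = 37981/4 ≈ 9495.3)
f = 37981/4 ≈ 9495.3
f*k(a(Y)) = (37981/4)*(-5/4) = -189905/16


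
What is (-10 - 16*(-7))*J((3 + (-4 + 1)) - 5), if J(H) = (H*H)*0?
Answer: 0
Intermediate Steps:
J(H) = 0 (J(H) = H²*0 = 0)
(-10 - 16*(-7))*J((3 + (-4 + 1)) - 5) = (-10 - 16*(-7))*0 = (-10 + 112)*0 = 102*0 = 0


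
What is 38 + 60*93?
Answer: 5618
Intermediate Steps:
38 + 60*93 = 38 + 5580 = 5618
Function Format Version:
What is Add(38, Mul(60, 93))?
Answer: 5618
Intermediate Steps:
Add(38, Mul(60, 93)) = Add(38, 5580) = 5618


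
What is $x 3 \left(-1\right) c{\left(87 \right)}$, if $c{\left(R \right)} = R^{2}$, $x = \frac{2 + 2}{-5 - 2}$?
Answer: $\frac{90828}{7} \approx 12975.0$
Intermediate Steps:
$x = - \frac{4}{7}$ ($x = \frac{4}{-7} = 4 \left(- \frac{1}{7}\right) = - \frac{4}{7} \approx -0.57143$)
$x 3 \left(-1\right) c{\left(87 \right)} = \left(- \frac{4}{7}\right) 3 \left(-1\right) 87^{2} = \left(- \frac{12}{7}\right) \left(-1\right) 7569 = \frac{12}{7} \cdot 7569 = \frac{90828}{7}$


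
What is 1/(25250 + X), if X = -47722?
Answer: -1/22472 ≈ -4.4500e-5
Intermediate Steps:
1/(25250 + X) = 1/(25250 - 47722) = 1/(-22472) = -1/22472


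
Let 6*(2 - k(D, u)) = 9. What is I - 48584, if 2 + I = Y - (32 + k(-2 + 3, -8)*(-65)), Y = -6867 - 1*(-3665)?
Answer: -103575/2 ≈ -51788.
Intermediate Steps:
k(D, u) = ½ (k(D, u) = 2 - ⅙*9 = 2 - 3/2 = ½)
Y = -3202 (Y = -6867 + 3665 = -3202)
I = -6407/2 (I = -2 + (-3202 - (32 + (½)*(-65))) = -2 + (-3202 - (32 - 65/2)) = -2 + (-3202 - 1*(-½)) = -2 + (-3202 + ½) = -2 - 6403/2 = -6407/2 ≈ -3203.5)
I - 48584 = -6407/2 - 48584 = -103575/2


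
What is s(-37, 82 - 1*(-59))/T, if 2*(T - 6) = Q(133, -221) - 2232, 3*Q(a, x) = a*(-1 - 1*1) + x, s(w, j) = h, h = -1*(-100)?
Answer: -600/7147 ≈ -0.083951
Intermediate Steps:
h = 100
s(w, j) = 100
Q(a, x) = -2*a/3 + x/3 (Q(a, x) = (a*(-1 - 1*1) + x)/3 = (a*(-1 - 1) + x)/3 = (a*(-2) + x)/3 = (-2*a + x)/3 = (x - 2*a)/3 = -2*a/3 + x/3)
T = -7147/6 (T = 6 + ((-⅔*133 + (⅓)*(-221)) - 2232)/2 = 6 + ((-266/3 - 221/3) - 2232)/2 = 6 + (-487/3 - 2232)/2 = 6 + (½)*(-7183/3) = 6 - 7183/6 = -7147/6 ≈ -1191.2)
s(-37, 82 - 1*(-59))/T = 100/(-7147/6) = 100*(-6/7147) = -600/7147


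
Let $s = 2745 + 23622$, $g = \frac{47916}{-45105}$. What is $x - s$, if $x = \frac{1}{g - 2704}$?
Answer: $- \frac{1072362041639}{40670612} \approx -26367.0$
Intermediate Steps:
$g = - \frac{15972}{15035}$ ($g = 47916 \left(- \frac{1}{45105}\right) = - \frac{15972}{15035} \approx -1.0623$)
$s = 26367$
$x = - \frac{15035}{40670612}$ ($x = \frac{1}{- \frac{15972}{15035} - 2704} = \frac{1}{- \frac{40670612}{15035}} = - \frac{15035}{40670612} \approx -0.00036968$)
$x - s = - \frac{15035}{40670612} - 26367 = - \frac{1072362041639}{40670612}$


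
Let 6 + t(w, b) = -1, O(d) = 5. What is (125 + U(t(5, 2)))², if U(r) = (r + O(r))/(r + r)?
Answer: 767376/49 ≈ 15661.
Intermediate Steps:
t(w, b) = -7 (t(w, b) = -6 - 1 = -7)
U(r) = (5 + r)/(2*r) (U(r) = (r + 5)/(r + r) = (5 + r)/((2*r)) = (5 + r)*(1/(2*r)) = (5 + r)/(2*r))
(125 + U(t(5, 2)))² = (125 + (½)*(5 - 7)/(-7))² = (125 + (½)*(-⅐)*(-2))² = (125 + ⅐)² = (876/7)² = 767376/49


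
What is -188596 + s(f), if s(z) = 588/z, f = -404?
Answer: -19048343/101 ≈ -1.8860e+5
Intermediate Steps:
-188596 + s(f) = -188596 + 588/(-404) = -188596 + 588*(-1/404) = -188596 - 147/101 = -19048343/101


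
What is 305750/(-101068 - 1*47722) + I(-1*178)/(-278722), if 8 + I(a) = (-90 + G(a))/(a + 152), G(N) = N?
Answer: -55392736660/26956180147 ≈ -2.0549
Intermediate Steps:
I(a) = -8 + (-90 + a)/(152 + a) (I(a) = -8 + (-90 + a)/(a + 152) = -8 + (-90 + a)/(152 + a))
305750/(-101068 - 1*47722) + I(-1*178)/(-278722) = 305750/(-101068 - 1*47722) + ((-1306 - (-7)*178)/(152 - 1*178))/(-278722) = 305750/(-101068 - 47722) + ((-1306 - 7*(-178))/(152 - 178))*(-1/278722) = 305750/(-148790) + ((-1306 + 1246)/(-26))*(-1/278722) = 305750*(-1/148790) - 1/26*(-60)*(-1/278722) = -30575/14879 + (30/13)*(-1/278722) = -30575/14879 - 15/1811693 = -55392736660/26956180147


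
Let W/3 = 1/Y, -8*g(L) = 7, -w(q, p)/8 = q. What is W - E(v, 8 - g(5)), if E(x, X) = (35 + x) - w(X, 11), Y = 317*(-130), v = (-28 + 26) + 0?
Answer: -4285843/41210 ≈ -104.00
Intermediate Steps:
w(q, p) = -8*q
g(L) = -7/8 (g(L) = -⅛*7 = -7/8)
v = -2 (v = -2 + 0 = -2)
Y = -41210
W = -3/41210 (W = 3/(-41210) = 3*(-1/41210) = -3/41210 ≈ -7.2798e-5)
E(x, X) = 35 + x + 8*X (E(x, X) = (35 + x) - (-8)*X = (35 + x) + 8*X = 35 + x + 8*X)
W - E(v, 8 - g(5)) = -3/41210 - (35 - 2 + 8*(8 - 1*(-7/8))) = -3/41210 - (35 - 2 + 8*(8 + 7/8)) = -3/41210 - (35 - 2 + 8*(71/8)) = -3/41210 - (35 - 2 + 71) = -3/41210 - 1*104 = -3/41210 - 104 = -4285843/41210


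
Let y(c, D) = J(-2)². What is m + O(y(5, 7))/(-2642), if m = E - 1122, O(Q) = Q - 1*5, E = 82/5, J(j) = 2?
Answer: -14604971/13210 ≈ -1105.6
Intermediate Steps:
E = 82/5 (E = 82*(⅕) = 82/5 ≈ 16.400)
y(c, D) = 4 (y(c, D) = 2² = 4)
O(Q) = -5 + Q (O(Q) = Q - 5 = -5 + Q)
m = -5528/5 (m = 82/5 - 1122 = -5528/5 ≈ -1105.6)
m + O(y(5, 7))/(-2642) = -5528/5 + (-5 + 4)/(-2642) = -5528/5 - 1*(-1/2642) = -5528/5 + 1/2642 = -14604971/13210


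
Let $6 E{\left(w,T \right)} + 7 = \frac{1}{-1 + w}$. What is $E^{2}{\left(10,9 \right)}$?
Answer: $\frac{961}{729} \approx 1.3182$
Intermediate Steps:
$E{\left(w,T \right)} = - \frac{7}{6} + \frac{1}{6 \left(-1 + w\right)}$
$E^{2}{\left(10,9 \right)} = \left(\frac{8 - 70}{6 \left(-1 + 10\right)}\right)^{2} = \left(\frac{8 - 70}{6 \cdot 9}\right)^{2} = \left(\frac{1}{6} \cdot \frac{1}{9} \left(-62\right)\right)^{2} = \left(- \frac{31}{27}\right)^{2} = \frac{961}{729}$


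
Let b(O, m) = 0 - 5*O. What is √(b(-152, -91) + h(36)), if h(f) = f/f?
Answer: √761 ≈ 27.586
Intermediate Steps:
b(O, m) = -5*O
h(f) = 1
√(b(-152, -91) + h(36)) = √(-5*(-152) + 1) = √(760 + 1) = √761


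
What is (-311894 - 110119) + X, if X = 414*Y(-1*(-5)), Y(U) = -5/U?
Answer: -422427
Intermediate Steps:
X = -414 (X = 414*(-5/((-1*(-5)))) = 414*(-5/5) = 414*(-5*⅕) = 414*(-1) = -414)
(-311894 - 110119) + X = (-311894 - 110119) - 414 = -422013 - 414 = -422427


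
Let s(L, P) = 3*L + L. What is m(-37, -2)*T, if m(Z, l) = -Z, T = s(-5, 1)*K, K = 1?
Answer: -740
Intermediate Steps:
s(L, P) = 4*L
T = -20 (T = (4*(-5))*1 = -20*1 = -20)
m(-37, -2)*T = -1*(-37)*(-20) = 37*(-20) = -740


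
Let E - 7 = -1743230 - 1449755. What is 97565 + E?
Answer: -3095413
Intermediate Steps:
E = -3192978 (E = 7 + (-1743230 - 1449755) = 7 - 3192985 = -3192978)
97565 + E = 97565 - 3192978 = -3095413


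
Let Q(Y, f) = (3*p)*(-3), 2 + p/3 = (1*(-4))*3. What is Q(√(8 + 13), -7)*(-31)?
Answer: -11718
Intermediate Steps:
p = -42 (p = -6 + 3*((1*(-4))*3) = -6 + 3*(-4*3) = -6 + 3*(-12) = -6 - 36 = -42)
Q(Y, f) = 378 (Q(Y, f) = (3*(-42))*(-3) = -126*(-3) = 378)
Q(√(8 + 13), -7)*(-31) = 378*(-31) = -11718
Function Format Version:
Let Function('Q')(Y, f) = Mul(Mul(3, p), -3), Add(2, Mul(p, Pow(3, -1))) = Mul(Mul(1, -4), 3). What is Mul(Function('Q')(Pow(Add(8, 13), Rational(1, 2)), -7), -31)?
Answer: -11718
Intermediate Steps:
p = -42 (p = Add(-6, Mul(3, Mul(Mul(1, -4), 3))) = Add(-6, Mul(3, Mul(-4, 3))) = Add(-6, Mul(3, -12)) = Add(-6, -36) = -42)
Function('Q')(Y, f) = 378 (Function('Q')(Y, f) = Mul(Mul(3, -42), -3) = Mul(-126, -3) = 378)
Mul(Function('Q')(Pow(Add(8, 13), Rational(1, 2)), -7), -31) = Mul(378, -31) = -11718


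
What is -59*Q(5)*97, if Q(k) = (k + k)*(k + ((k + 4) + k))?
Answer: -1087370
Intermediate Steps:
Q(k) = 2*k*(4 + 3*k) (Q(k) = (2*k)*(k + ((4 + k) + k)) = (2*k)*(k + (4 + 2*k)) = (2*k)*(4 + 3*k) = 2*k*(4 + 3*k))
-59*Q(5)*97 = -118*5*(4 + 3*5)*97 = -118*5*(4 + 15)*97 = -118*5*19*97 = -59*190*97 = -11210*97 = -1087370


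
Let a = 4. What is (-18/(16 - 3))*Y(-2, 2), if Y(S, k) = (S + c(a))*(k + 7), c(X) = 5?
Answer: -486/13 ≈ -37.385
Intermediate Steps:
Y(S, k) = (5 + S)*(7 + k) (Y(S, k) = (S + 5)*(k + 7) = (5 + S)*(7 + k))
(-18/(16 - 3))*Y(-2, 2) = (-18/(16 - 3))*(35 + 5*2 + 7*(-2) - 2*2) = (-18/13)*(35 + 10 - 14 - 4) = -18*1/13*27 = -18/13*27 = -486/13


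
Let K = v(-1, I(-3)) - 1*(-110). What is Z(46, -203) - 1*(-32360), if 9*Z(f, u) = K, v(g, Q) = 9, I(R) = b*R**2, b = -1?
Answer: 291359/9 ≈ 32373.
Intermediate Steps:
I(R) = -R**2
K = 119 (K = 9 - 1*(-110) = 9 + 110 = 119)
Z(f, u) = 119/9 (Z(f, u) = (1/9)*119 = 119/9)
Z(46, -203) - 1*(-32360) = 119/9 - 1*(-32360) = 119/9 + 32360 = 291359/9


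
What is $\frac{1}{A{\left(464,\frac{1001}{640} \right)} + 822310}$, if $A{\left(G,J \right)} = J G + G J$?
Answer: $\frac{20}{16475229} \approx 1.2139 \cdot 10^{-6}$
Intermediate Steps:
$A{\left(G,J \right)} = 2 G J$ ($A{\left(G,J \right)} = G J + G J = 2 G J$)
$\frac{1}{A{\left(464,\frac{1001}{640} \right)} + 822310} = \frac{1}{2 \cdot 464 \cdot \frac{1001}{640} + 822310} = \frac{1}{\frac{29029}{20} + 822310} = \frac{1}{\frac{16475229}{20}} = \frac{20}{16475229}$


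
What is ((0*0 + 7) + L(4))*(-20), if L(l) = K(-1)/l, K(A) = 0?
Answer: -140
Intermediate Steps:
L(l) = 0 (L(l) = 0/l = 0)
((0*0 + 7) + L(4))*(-20) = ((0*0 + 7) + 0)*(-20) = ((0 + 7) + 0)*(-20) = (7 + 0)*(-20) = 7*(-20) = -140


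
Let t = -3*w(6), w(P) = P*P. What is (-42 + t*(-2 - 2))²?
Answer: 152100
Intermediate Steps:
w(P) = P²
t = -108 (t = -3*6² = -3*36 = -108)
(-42 + t*(-2 - 2))² = (-42 - 108*(-2 - 2))² = (-42 - 108*(-4))² = (-42 + 432)² = 390² = 152100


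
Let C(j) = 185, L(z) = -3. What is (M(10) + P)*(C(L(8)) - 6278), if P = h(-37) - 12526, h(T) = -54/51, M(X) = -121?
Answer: 1310098581/17 ≈ 7.7065e+7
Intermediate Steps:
h(T) = -18/17 (h(T) = -54*1/51 = -18/17)
P = -212960/17 (P = -18/17 - 12526 = -212960/17 ≈ -12527.)
(M(10) + P)*(C(L(8)) - 6278) = (-121 - 212960/17)*(185 - 6278) = -215017/17*(-6093) = 1310098581/17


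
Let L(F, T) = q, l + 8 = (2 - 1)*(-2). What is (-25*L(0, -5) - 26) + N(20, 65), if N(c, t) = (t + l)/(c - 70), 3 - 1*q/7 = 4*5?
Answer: 29479/10 ≈ 2947.9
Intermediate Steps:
l = -10 (l = -8 + (2 - 1)*(-2) = -8 + 1*(-2) = -8 - 2 = -10)
q = -119 (q = 21 - 28*5 = 21 - 7*20 = 21 - 140 = -119)
L(F, T) = -119
N(c, t) = (-10 + t)/(-70 + c) (N(c, t) = (t - 10)/(c - 70) = (-10 + t)/(-70 + c))
(-25*L(0, -5) - 26) + N(20, 65) = (-25*(-119) - 26) + (-10 + 65)/(-70 + 20) = (2975 - 26) + 55/(-50) = 2949 - 1/50*55 = 2949 - 11/10 = 29479/10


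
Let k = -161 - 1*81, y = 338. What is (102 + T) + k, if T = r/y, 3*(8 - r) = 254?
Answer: -71095/507 ≈ -140.23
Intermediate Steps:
r = -230/3 (r = 8 - ⅓*254 = 8 - 254/3 = -230/3 ≈ -76.667)
k = -242 (k = -161 - 81 = -242)
T = -115/507 (T = -230/3/338 = -230/3*1/338 = -115/507 ≈ -0.22682)
(102 + T) + k = (102 - 115/507) - 242 = 51599/507 - 242 = -71095/507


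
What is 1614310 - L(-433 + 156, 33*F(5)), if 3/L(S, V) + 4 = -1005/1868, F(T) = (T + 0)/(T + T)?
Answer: 13684511474/8477 ≈ 1.6143e+6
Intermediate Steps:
F(T) = ½ (F(T) = T/((2*T)) = T*(1/(2*T)) = ½)
L(S, V) = -5604/8477 (L(S, V) = 3/(-4 - 1005/1868) = 3/(-8477/1868) = 3*(-1868/8477) = -5604/8477)
1614310 - L(-433 + 156, 33*F(5)) = 1614310 - 1*(-5604/8477) = 1614310 + 5604/8477 = 13684511474/8477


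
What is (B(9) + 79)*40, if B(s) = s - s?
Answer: 3160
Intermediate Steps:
B(s) = 0
(B(9) + 79)*40 = (0 + 79)*40 = 79*40 = 3160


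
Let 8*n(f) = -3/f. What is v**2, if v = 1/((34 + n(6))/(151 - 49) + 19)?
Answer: 295936/110607289 ≈ 0.0026756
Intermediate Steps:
n(f) = -3/(8*f) (n(f) = (-3/f)/8 = -3/(8*f))
v = 544/10517 (v = 1/((34 - 3/8/6)/(151 - 49) + 19) = 1/((34 - 3/8*1/6)/102 + 19) = 1/((34 - 1/16)*(1/102) + 19) = 1/((543/16)*(1/102) + 19) = 1/(181/544 + 19) = 1/(10517/544) = 544/10517 ≈ 0.051726)
v**2 = (544/10517)**2 = 295936/110607289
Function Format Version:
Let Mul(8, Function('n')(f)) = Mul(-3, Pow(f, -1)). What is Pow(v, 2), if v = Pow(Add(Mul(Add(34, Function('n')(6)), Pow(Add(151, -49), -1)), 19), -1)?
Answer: Rational(295936, 110607289) ≈ 0.0026756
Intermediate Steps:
Function('n')(f) = Mul(Rational(-3, 8), Pow(f, -1)) (Function('n')(f) = Mul(Rational(1, 8), Mul(-3, Pow(f, -1))) = Mul(Rational(-3, 8), Pow(f, -1)))
v = Rational(544, 10517) (v = Pow(Add(Mul(Add(34, Mul(Rational(-3, 8), Pow(6, -1))), Pow(Add(151, -49), -1)), 19), -1) = Pow(Add(Mul(Add(34, Mul(Rational(-3, 8), Rational(1, 6))), Pow(102, -1)), 19), -1) = Pow(Add(Mul(Add(34, Rational(-1, 16)), Rational(1, 102)), 19), -1) = Pow(Add(Mul(Rational(543, 16), Rational(1, 102)), 19), -1) = Pow(Add(Rational(181, 544), 19), -1) = Pow(Rational(10517, 544), -1) = Rational(544, 10517) ≈ 0.051726)
Pow(v, 2) = Pow(Rational(544, 10517), 2) = Rational(295936, 110607289)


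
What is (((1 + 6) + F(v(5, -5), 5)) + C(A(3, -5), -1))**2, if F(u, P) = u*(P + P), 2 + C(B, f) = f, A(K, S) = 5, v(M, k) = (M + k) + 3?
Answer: 1156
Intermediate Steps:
v(M, k) = 3 + M + k
C(B, f) = -2 + f
F(u, P) = 2*P*u (F(u, P) = u*(2*P) = 2*P*u)
(((1 + 6) + F(v(5, -5), 5)) + C(A(3, -5), -1))**2 = (((1 + 6) + 2*5*(3 + 5 - 5)) + (-2 - 1))**2 = ((7 + 2*5*3) - 3)**2 = ((7 + 30) - 3)**2 = (37 - 3)**2 = 34**2 = 1156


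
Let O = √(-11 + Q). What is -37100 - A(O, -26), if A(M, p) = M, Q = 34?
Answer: -37100 - √23 ≈ -37105.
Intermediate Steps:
O = √23 (O = √(-11 + 34) = √23 ≈ 4.7958)
-37100 - A(O, -26) = -37100 - √23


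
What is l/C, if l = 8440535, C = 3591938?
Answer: 8440535/3591938 ≈ 2.3499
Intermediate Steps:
l/C = 8440535/3591938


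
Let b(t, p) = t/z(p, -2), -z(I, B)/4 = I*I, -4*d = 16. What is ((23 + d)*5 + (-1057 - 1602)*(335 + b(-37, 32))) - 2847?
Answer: -3659944015/4096 ≈ -8.9354e+5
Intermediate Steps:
d = -4 (d = -1/4*16 = -4)
z(I, B) = -4*I**2 (z(I, B) = -4*I*I = -4*I**2)
b(t, p) = -t/(4*p**2) (b(t, p) = t/((-4*p**2)) = t*(-1/(4*p**2)) = -t/(4*p**2))
((23 + d)*5 + (-1057 - 1602)*(335 + b(-37, 32))) - 2847 = ((23 - 4)*5 + (-1057 - 1602)*(335 - 1/4*(-37)/32**2)) - 2847 = (19*5 - 2659*(335 - 1/4*(-37)*1/1024)) - 2847 = (95 - 2659*(335 + 37/4096)) - 2847 = (95 - 2659*1372197/4096) - 2847 = (95 - 3648671823/4096) - 2847 = -3648282703/4096 - 2847 = -3659944015/4096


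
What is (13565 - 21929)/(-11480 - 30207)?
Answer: 8364/41687 ≈ 0.20064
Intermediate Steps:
(13565 - 21929)/(-11480 - 30207) = -8364/(-41687) = -8364*(-1/41687) = 8364/41687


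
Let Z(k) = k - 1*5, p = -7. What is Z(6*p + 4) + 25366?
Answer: 25323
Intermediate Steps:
Z(k) = -5 + k (Z(k) = k - 5 = -5 + k)
Z(6*p + 4) + 25366 = (-5 + (6*(-7) + 4)) + 25366 = (-5 + (-42 + 4)) + 25366 = (-5 - 38) + 25366 = -43 + 25366 = 25323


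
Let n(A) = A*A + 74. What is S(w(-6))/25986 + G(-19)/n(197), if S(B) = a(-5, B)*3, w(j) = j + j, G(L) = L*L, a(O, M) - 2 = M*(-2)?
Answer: 2068970/168402273 ≈ 0.012286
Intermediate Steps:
a(O, M) = 2 - 2*M (a(O, M) = 2 + M*(-2) = 2 - 2*M)
G(L) = L²
n(A) = 74 + A² (n(A) = A² + 74 = 74 + A²)
w(j) = 2*j
S(B) = 6 - 6*B (S(B) = (2 - 2*B)*3 = 6 - 6*B)
S(w(-6))/25986 + G(-19)/n(197) = (6 - 12*(-6))/25986 + (-19)²/(74 + 197²) = (6 - 6*(-12))*(1/25986) + 361/(74 + 38809) = (6 + 72)*(1/25986) + 361/38883 = 78*(1/25986) + 361*(1/38883) = 13/4331 + 361/38883 = 2068970/168402273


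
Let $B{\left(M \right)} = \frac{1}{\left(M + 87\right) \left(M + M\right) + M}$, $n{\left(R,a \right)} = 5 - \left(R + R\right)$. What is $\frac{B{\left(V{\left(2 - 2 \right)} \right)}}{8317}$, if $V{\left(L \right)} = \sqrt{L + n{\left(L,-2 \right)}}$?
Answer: $- \frac{2}{254541785} + \frac{7 \sqrt{5}}{50908357} \approx 2.9961 \cdot 10^{-7}$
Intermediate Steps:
$n{\left(R,a \right)} = 5 - 2 R$
$V{\left(L \right)} = \sqrt{5 - L}$ ($V{\left(L \right)} = \sqrt{L - \left(-5 + 2 L\right)} = \sqrt{5 - L}$)
$B{\left(M \right)} = \frac{1}{M + 2 M \left(87 + M\right)}$ ($B{\left(M \right)} = \frac{1}{\left(87 + M\right) 2 M + M} = \frac{1}{2 M \left(87 + M\right) + M} = \frac{1}{M + 2 M \left(87 + M\right)}$)
$\frac{B{\left(V{\left(2 - 2 \right)} \right)}}{8317} = \frac{\frac{1}{\sqrt{5 - \left(2 - 2\right)}} \frac{1}{175 + 2 \sqrt{5 - \left(2 - 2\right)}}}{8317} = \frac{1}{\sqrt{5 - 0} \left(175 + 2 \sqrt{5 - 0}\right)} \frac{1}{8317} = \frac{1}{\sqrt{5 + 0} \left(175 + 2 \sqrt{5 + 0}\right)} \frac{1}{8317} = \frac{1}{\sqrt{5} \left(175 + 2 \sqrt{5}\right)} \frac{1}{8317} = \frac{\frac{1}{5} \sqrt{5}}{175 + 2 \sqrt{5}} \cdot \frac{1}{8317} = \frac{\sqrt{5}}{5 \left(175 + 2 \sqrt{5}\right)} \frac{1}{8317} = \frac{\sqrt{5}}{41585 \left(175 + 2 \sqrt{5}\right)}$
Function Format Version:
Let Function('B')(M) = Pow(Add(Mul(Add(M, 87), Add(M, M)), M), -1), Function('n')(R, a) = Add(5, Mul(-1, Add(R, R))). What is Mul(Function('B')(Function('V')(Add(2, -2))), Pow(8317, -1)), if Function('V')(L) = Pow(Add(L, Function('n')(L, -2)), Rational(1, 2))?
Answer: Add(Rational(-2, 254541785), Mul(Rational(7, 50908357), Pow(5, Rational(1, 2)))) ≈ 2.9961e-7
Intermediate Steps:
Function('n')(R, a) = Add(5, Mul(-2, R)) (Function('n')(R, a) = Add(5, Mul(-1, Mul(2, R))) = Add(5, Mul(-2, R)))
Function('V')(L) = Pow(Add(5, Mul(-1, L)), Rational(1, 2)) (Function('V')(L) = Pow(Add(L, Add(5, Mul(-2, L))), Rational(1, 2)) = Pow(Add(5, Mul(-1, L)), Rational(1, 2)))
Function('B')(M) = Pow(Add(M, Mul(2, M, Add(87, M))), -1) (Function('B')(M) = Pow(Add(Mul(Add(87, M), Mul(2, M)), M), -1) = Pow(Add(Mul(2, M, Add(87, M)), M), -1) = Pow(Add(M, Mul(2, M, Add(87, M))), -1))
Mul(Function('B')(Function('V')(Add(2, -2))), Pow(8317, -1)) = Mul(Mul(Pow(Pow(Add(5, Mul(-1, Add(2, -2))), Rational(1, 2)), -1), Pow(Add(175, Mul(2, Pow(Add(5, Mul(-1, Add(2, -2))), Rational(1, 2)))), -1)), Pow(8317, -1)) = Mul(Mul(Pow(Pow(Add(5, Mul(-1, 0)), Rational(1, 2)), -1), Pow(Add(175, Mul(2, Pow(Add(5, Mul(-1, 0)), Rational(1, 2)))), -1)), Rational(1, 8317)) = Mul(Mul(Pow(Pow(Add(5, 0), Rational(1, 2)), -1), Pow(Add(175, Mul(2, Pow(Add(5, 0), Rational(1, 2)))), -1)), Rational(1, 8317)) = Mul(Mul(Pow(Pow(5, Rational(1, 2)), -1), Pow(Add(175, Mul(2, Pow(5, Rational(1, 2)))), -1)), Rational(1, 8317)) = Mul(Mul(Mul(Rational(1, 5), Pow(5, Rational(1, 2))), Pow(Add(175, Mul(2, Pow(5, Rational(1, 2)))), -1)), Rational(1, 8317)) = Mul(Mul(Rational(1, 5), Pow(5, Rational(1, 2)), Pow(Add(175, Mul(2, Pow(5, Rational(1, 2)))), -1)), Rational(1, 8317)) = Mul(Rational(1, 41585), Pow(5, Rational(1, 2)), Pow(Add(175, Mul(2, Pow(5, Rational(1, 2)))), -1))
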